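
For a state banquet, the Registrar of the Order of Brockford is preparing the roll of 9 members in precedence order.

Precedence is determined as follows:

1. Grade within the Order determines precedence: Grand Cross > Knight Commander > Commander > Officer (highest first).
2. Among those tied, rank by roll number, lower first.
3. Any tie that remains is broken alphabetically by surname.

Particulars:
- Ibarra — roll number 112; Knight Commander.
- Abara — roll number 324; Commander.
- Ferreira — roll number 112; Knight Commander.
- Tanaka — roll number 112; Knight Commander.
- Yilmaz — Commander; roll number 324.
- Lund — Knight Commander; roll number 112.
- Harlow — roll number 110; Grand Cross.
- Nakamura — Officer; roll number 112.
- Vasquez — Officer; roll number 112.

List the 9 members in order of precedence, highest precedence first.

Harlow, Ferreira, Ibarra, Lund, Tanaka, Abara, Yilmaz, Nakamura, Vasquez

By grade within the Order: Harlow (Grand Cross); then Ferreira, Ibarra, Lund and Tanaka (Knight Commander); then Abara and Yilmaz (Commander); then Nakamura and Vasquez (Officer).
Ferreira, Ibarra, Lund and Tanaka all have roll number 112, so the next rule applies.
Among Ferreira, Ibarra, Lund and Tanaka, alphabetically by surname: Ferreira before Ibarra before Lund before Tanaka.
Abara and Yilmaz both have roll number 324, so the next rule applies.
Among Abara and Yilmaz, alphabetically by surname: Abara before Yilmaz.
Nakamura and Vasquez both have roll number 112, so the next rule applies.
Among Nakamura and Vasquez, alphabetically by surname: Nakamura before Vasquez.
Full order: Harlow, Ferreira, Ibarra, Lund, Tanaka, Abara, Yilmaz, Nakamura, Vasquez.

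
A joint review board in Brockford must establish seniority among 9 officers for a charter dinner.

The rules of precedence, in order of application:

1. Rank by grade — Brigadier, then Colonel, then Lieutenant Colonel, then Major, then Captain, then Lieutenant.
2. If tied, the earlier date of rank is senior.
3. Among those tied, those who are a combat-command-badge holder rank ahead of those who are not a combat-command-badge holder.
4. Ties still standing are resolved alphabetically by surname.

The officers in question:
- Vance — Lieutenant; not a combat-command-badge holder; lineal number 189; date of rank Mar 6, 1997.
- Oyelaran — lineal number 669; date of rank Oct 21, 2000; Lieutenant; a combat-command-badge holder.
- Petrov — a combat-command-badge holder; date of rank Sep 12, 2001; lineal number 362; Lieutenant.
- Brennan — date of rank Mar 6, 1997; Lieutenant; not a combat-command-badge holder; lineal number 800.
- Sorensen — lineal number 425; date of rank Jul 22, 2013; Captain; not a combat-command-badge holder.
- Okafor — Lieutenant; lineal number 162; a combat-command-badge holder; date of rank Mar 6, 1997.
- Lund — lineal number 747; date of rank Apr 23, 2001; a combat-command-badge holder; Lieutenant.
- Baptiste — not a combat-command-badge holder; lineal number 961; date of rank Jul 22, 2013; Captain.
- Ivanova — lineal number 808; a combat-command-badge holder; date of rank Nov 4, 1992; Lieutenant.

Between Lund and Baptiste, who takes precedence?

Baptiste

By grade: Baptiste and Sorensen (Captain); then Ivanova, Okafor, Brennan, Vance, Oyelaran, Lund and Petrov (Lieutenant).
Baptiste and Sorensen both have date of rank Jul 22, 2013, so the next rule applies.
Baptiste and Sorensen are each not a combat-command-badge holder, so the next rule applies.
Among Baptiste and Sorensen, alphabetically by surname: Baptiste before Sorensen.
Among Ivanova, Okafor, Brennan, Vance, Oyelaran, Lund and Petrov, by date of rank (earlier first): Ivanova (Nov 4, 1992) before Okafor, Brennan and Vance (Mar 6, 1997) before Oyelaran (Oct 21, 2000) before Lund (Apr 23, 2001) before Petrov (Sep 12, 2001).
Among Okafor, Brennan and Vance, a combat-command-badge holder before not a combat-command-badge holder: Okafor (a combat-command-badge holder) before Brennan and Vance (not a combat-command-badge holder).
Among Brennan and Vance, alphabetically by surname: Brennan before Vance.
So Baptiste takes precedence.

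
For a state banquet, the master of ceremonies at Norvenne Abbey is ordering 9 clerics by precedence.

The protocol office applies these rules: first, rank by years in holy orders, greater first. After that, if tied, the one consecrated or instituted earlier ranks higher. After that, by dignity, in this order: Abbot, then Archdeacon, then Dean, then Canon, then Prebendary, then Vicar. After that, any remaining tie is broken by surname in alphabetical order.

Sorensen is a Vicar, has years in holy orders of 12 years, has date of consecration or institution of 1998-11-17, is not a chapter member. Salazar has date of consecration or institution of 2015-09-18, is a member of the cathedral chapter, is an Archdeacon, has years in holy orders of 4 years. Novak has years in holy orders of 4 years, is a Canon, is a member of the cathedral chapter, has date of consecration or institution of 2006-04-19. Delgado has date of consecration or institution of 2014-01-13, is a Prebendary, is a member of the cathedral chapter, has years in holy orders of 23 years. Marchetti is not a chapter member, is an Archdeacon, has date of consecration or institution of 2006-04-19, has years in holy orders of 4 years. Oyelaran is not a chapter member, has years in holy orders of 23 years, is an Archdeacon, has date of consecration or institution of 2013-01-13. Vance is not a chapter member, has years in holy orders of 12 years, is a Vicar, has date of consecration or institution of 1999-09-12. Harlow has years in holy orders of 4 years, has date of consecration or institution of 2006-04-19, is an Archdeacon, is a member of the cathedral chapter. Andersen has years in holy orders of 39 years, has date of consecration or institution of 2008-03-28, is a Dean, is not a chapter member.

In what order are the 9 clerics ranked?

Andersen, Oyelaran, Delgado, Sorensen, Vance, Harlow, Marchetti, Novak, Salazar

By years in holy orders (higher first): Andersen (39 years); then Oyelaran and Delgado (both 23 years); then Sorensen and Vance (both 12 years); then Harlow, Marchetti, Novak and Salazar (each 4 years).
Among Oyelaran and Delgado, by date of consecration or institution (earlier first): Oyelaran (2013-01-13) before Delgado (2014-01-13).
Among Sorensen and Vance, by date of consecration or institution (earlier first): Sorensen (1998-11-17) before Vance (1999-09-12).
Among Harlow, Marchetti, Novak and Salazar, by date of consecration or institution (earlier first): Harlow, Marchetti and Novak (2006-04-19) before Salazar (2015-09-18).
Among Harlow, Marchetti and Novak, by dignity: Harlow and Marchetti (Archdeacon) before Novak (Canon).
Among Harlow and Marchetti, alphabetically by surname: Harlow before Marchetti.
Full order: Andersen, Oyelaran, Delgado, Sorensen, Vance, Harlow, Marchetti, Novak, Salazar.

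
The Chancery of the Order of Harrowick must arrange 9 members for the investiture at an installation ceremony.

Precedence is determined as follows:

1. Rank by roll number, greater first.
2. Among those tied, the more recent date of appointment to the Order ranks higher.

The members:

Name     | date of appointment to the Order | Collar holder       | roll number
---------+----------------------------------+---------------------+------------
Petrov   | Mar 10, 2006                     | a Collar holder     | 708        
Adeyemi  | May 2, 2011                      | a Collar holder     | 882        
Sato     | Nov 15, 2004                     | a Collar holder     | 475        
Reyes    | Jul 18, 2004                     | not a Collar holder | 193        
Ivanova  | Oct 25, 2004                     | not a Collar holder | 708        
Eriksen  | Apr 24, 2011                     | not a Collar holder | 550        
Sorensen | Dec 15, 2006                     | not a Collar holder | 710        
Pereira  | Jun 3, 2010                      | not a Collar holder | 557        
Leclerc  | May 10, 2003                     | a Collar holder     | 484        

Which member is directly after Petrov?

Ivanova

By roll number (higher first): Adeyemi (882); then Sorensen (710); then Petrov and Ivanova (both 708); then Pereira (557); then Eriksen (550); then Leclerc (484); then Sato (475); then Reyes (193).
Among Petrov and Ivanova, by date of appointment to the Order (later first): Petrov (Mar 10, 2006) before Ivanova (Oct 25, 2004).
Order: Adeyemi, Sorensen, Petrov, Ivanova, Pereira, Eriksen, Leclerc, Sato, Reyes.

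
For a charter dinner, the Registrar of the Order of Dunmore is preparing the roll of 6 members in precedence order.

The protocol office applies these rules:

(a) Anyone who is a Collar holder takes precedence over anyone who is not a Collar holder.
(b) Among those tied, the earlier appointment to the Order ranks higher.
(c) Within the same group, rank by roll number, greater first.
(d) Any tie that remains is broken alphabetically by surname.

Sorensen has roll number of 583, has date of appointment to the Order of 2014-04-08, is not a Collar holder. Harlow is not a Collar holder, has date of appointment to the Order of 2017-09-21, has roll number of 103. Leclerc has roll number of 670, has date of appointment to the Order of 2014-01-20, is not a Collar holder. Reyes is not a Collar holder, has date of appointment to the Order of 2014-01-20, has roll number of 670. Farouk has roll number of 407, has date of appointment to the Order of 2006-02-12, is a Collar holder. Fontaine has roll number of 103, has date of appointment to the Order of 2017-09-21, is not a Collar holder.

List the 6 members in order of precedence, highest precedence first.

Farouk, Leclerc, Reyes, Sorensen, Fontaine, Harlow

By the first rule: Farouk (a Collar holder); then Leclerc, Reyes, Sorensen, Fontaine and Harlow (each not a Collar holder).
Among Leclerc, Reyes, Sorensen, Fontaine and Harlow, by date of appointment to the Order (earlier first): Leclerc and Reyes (2014-01-20) before Sorensen (2014-04-08) before Fontaine and Harlow (2017-09-21).
Leclerc and Reyes both have roll number 670, so the next rule applies.
Among Leclerc and Reyes, alphabetically by surname: Leclerc before Reyes.
Fontaine and Harlow both have roll number 103, so the next rule applies.
Among Fontaine and Harlow, alphabetically by surname: Fontaine before Harlow.
Full order: Farouk, Leclerc, Reyes, Sorensen, Fontaine, Harlow.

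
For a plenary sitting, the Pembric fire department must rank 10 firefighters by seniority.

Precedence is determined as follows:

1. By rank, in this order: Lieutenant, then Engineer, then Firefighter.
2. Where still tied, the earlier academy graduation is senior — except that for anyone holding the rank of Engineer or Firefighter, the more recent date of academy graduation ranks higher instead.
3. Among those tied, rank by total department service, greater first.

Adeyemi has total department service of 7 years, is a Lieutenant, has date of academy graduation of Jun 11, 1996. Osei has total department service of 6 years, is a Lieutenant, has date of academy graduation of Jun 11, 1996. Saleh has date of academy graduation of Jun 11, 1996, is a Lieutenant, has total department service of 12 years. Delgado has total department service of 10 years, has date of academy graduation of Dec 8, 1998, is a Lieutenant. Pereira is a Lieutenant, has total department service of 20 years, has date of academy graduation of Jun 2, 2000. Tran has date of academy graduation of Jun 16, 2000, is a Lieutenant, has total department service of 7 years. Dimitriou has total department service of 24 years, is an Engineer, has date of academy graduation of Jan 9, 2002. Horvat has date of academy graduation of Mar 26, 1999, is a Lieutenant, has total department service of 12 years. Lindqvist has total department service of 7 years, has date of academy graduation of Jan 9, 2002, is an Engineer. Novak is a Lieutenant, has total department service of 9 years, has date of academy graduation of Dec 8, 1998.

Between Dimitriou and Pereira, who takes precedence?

Pereira

By rank: Saleh, Adeyemi, Osei, Delgado, Novak, Horvat, Pereira and Tran (Lieutenant); then Dimitriou and Lindqvist (Engineer).
Among Saleh, Adeyemi, Osei, Delgado, Novak, Horvat, Pereira and Tran, by date of academy graduation (earlier first): Saleh, Adeyemi and Osei (Jun 11, 1996) before Delgado and Novak (Dec 8, 1998) before Horvat (Mar 26, 1999) before Pereira (Jun 2, 2000) before Tran (Jun 16, 2000).
Among Saleh, Adeyemi and Osei, by total department service (higher first): Saleh (12 years) before Adeyemi (7 years) before Osei (6 years).
Among Delgado and Novak, by total department service (higher first): Delgado (10 years) before Novak (9 years).
Dimitriou and Lindqvist both have date of academy graduation Jan 9, 2002, so the next rule applies.
Among Dimitriou and Lindqvist, by total department service (higher first): Dimitriou (24 years) before Lindqvist (7 years).
So Pereira takes precedence.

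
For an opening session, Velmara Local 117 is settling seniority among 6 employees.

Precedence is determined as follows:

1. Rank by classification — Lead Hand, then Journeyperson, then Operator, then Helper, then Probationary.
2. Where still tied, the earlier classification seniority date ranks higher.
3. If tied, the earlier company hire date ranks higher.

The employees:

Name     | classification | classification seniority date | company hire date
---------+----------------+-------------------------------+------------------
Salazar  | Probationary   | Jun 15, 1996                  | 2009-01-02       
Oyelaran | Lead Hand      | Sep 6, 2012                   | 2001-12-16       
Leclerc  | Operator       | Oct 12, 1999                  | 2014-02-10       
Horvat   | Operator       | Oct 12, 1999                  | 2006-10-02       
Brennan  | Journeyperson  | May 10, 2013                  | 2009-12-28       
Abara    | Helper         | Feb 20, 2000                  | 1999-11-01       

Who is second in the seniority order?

By classification: Oyelaran (Lead Hand); then Brennan (Journeyperson); then Horvat and Leclerc (Operator); then Abara (Helper); then Salazar (Probationary).
Horvat and Leclerc both have classification seniority date Oct 12, 1999, so the next rule applies.
Among Horvat and Leclerc, by company hire date (earlier first): Horvat (2006-10-02) before Leclerc (2014-02-10).
Order: Oyelaran, Brennan, Horvat, Leclerc, Abara, Salazar.

Brennan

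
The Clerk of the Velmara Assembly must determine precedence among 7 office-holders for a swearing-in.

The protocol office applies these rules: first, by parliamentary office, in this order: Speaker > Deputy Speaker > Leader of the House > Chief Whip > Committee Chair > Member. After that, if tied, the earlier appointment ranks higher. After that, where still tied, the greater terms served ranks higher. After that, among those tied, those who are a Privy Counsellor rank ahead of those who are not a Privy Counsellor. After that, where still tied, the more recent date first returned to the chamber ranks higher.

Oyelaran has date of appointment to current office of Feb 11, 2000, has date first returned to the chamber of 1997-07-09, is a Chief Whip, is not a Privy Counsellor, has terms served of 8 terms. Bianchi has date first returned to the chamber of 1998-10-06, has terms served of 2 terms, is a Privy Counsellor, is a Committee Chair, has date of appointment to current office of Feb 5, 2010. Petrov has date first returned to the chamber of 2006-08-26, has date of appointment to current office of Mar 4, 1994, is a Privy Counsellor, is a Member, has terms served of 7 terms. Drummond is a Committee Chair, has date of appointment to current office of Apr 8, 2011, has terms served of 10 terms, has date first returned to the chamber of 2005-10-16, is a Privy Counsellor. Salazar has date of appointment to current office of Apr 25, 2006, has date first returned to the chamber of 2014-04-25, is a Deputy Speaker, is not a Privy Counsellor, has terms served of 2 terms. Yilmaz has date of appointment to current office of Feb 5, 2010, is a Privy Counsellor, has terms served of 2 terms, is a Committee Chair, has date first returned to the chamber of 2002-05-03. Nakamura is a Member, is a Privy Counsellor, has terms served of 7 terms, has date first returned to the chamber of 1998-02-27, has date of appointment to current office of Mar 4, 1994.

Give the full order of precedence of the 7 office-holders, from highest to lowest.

Salazar, Oyelaran, Yilmaz, Bianchi, Drummond, Petrov, Nakamura

By parliamentary office: Salazar (Deputy Speaker); then Oyelaran (Chief Whip); then Yilmaz, Bianchi and Drummond (Committee Chair); then Petrov and Nakamura (Member).
Among Yilmaz, Bianchi and Drummond, by date of appointment to current office (earlier first): Yilmaz and Bianchi (Feb 5, 2010) before Drummond (Apr 8, 2011).
Yilmaz and Bianchi both have terms served 2 terms, so the next rule applies.
Yilmaz and Bianchi are each a Privy Counsellor, so the next rule applies.
Among Yilmaz and Bianchi, by date first returned to the chamber (later first): Yilmaz (2002-05-03) before Bianchi (1998-10-06).
Petrov and Nakamura both have date of appointment to current office Mar 4, 1994, so the next rule applies.
Petrov and Nakamura both have terms served 7 terms, so the next rule applies.
Petrov and Nakamura are each a Privy Counsellor, so the next rule applies.
Among Petrov and Nakamura, by date first returned to the chamber (later first): Petrov (2006-08-26) before Nakamura (1998-02-27).
Full order: Salazar, Oyelaran, Yilmaz, Bianchi, Drummond, Petrov, Nakamura.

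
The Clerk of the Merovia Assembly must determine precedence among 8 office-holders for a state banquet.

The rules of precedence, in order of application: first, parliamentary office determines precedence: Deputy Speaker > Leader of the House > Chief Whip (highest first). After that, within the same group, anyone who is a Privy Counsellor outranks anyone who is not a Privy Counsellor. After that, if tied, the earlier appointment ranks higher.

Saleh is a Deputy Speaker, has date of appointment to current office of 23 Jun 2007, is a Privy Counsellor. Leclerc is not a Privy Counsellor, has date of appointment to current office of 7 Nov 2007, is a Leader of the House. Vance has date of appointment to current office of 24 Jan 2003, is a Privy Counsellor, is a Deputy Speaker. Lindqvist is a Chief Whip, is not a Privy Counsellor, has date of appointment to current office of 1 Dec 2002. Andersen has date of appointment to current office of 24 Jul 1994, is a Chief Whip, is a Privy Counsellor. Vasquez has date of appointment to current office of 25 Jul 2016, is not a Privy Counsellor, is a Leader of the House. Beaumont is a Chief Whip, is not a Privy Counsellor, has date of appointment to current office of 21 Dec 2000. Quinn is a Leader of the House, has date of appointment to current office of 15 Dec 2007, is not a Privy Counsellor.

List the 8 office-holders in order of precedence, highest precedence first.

By parliamentary office: Vance and Saleh (Deputy Speaker); then Leclerc, Quinn and Vasquez (Leader of the House); then Andersen, Beaumont and Lindqvist (Chief Whip).
Vance and Saleh are each a Privy Counsellor, so the next rule applies.
Among Vance and Saleh, by date of appointment to current office (earlier first): Vance (24 Jan 2003) before Saleh (23 Jun 2007).
Leclerc, Quinn and Vasquez are each not a Privy Counsellor, so the next rule applies.
Among Leclerc, Quinn and Vasquez, by date of appointment to current office (earlier first): Leclerc (7 Nov 2007) before Quinn (15 Dec 2007) before Vasquez (25 Jul 2016).
Among Andersen, Beaumont and Lindqvist, a Privy Counsellor before not a Privy Counsellor: Andersen (a Privy Counsellor) before Beaumont and Lindqvist (not a Privy Counsellor).
Among Beaumont and Lindqvist, by date of appointment to current office (earlier first): Beaumont (21 Dec 2000) before Lindqvist (1 Dec 2002).
Full order: Vance, Saleh, Leclerc, Quinn, Vasquez, Andersen, Beaumont, Lindqvist.

Vance, Saleh, Leclerc, Quinn, Vasquez, Andersen, Beaumont, Lindqvist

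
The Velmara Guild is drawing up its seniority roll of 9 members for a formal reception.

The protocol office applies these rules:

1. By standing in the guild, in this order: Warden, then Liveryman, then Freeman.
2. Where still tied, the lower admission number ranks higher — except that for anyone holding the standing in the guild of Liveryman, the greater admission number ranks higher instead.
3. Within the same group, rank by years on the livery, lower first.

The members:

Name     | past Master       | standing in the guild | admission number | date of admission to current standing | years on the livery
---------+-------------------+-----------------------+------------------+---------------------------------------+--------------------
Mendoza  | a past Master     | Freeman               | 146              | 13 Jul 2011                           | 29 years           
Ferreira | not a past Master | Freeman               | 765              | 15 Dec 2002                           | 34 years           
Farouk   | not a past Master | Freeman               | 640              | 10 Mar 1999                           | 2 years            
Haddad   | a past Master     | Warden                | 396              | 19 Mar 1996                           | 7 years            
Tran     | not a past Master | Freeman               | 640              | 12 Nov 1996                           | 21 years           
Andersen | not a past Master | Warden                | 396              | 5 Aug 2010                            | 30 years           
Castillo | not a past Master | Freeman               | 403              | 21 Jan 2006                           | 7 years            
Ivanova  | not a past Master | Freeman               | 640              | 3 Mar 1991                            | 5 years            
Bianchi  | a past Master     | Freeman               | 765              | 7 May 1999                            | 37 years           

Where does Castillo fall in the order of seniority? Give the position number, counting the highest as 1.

4

By standing in the guild: Haddad and Andersen (Warden); then Mendoza, Castillo, Farouk, Ivanova, Tran, Ferreira and Bianchi (Freeman).
Haddad and Andersen both have admission number 396, so the next rule applies.
Among Haddad and Andersen, by years on the livery (lower first): Haddad (7 years) before Andersen (30 years).
Among Mendoza, Castillo, Farouk, Ivanova, Tran, Ferreira and Bianchi, by admission number (lower first): Mendoza (146) before Castillo (403) before Farouk, Ivanova and Tran (640) before Ferreira and Bianchi (765).
Among Farouk, Ivanova and Tran, by years on the livery (lower first): Farouk (2 years) before Ivanova (5 years) before Tran (21 years).
Among Ferreira and Bianchi, by years on the livery (lower first): Ferreira (34 years) before Bianchi (37 years).
Order: Haddad, Andersen, Mendoza, Castillo, Farouk, Ivanova, Tran, Ferreira, Bianchi. So position 4.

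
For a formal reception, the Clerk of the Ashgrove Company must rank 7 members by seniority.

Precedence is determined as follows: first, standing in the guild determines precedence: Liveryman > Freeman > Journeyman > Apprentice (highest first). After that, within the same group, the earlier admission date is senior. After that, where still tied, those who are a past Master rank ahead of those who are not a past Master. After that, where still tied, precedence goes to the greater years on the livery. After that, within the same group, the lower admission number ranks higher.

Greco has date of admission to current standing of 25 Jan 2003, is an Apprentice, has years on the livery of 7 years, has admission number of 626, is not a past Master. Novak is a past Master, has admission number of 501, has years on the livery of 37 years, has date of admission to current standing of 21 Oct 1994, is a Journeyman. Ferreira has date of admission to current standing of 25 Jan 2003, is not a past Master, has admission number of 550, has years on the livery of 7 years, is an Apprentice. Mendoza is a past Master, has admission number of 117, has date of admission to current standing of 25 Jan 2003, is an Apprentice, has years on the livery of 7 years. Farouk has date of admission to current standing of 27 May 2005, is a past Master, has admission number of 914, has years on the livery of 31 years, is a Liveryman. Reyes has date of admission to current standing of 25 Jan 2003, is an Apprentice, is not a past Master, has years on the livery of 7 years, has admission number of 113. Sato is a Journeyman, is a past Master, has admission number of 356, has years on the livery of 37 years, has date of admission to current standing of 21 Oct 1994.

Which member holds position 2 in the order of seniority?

Sato

By standing in the guild: Farouk (Liveryman); then Sato and Novak (Journeyman); then Mendoza, Reyes, Ferreira and Greco (Apprentice).
Sato and Novak both have date of admission to current standing 21 Oct 1994, so the next rule applies.
Sato and Novak are each a past Master, so the next rule applies.
Sato and Novak both have years on the livery 37 years, so the next rule applies.
Among Sato and Novak, by admission number (lower first): Sato (356) before Novak (501).
Mendoza, Reyes, Ferreira and Greco all have date of admission to current standing 25 Jan 2003, so the next rule applies.
Among Mendoza, Reyes, Ferreira and Greco, a past Master before not a past Master: Mendoza (a past Master) before Reyes, Ferreira and Greco (not a past Master).
Reyes, Ferreira and Greco all have years on the livery 7 years, so the next rule applies.
Among Reyes, Ferreira and Greco, by admission number (lower first): Reyes (113) before Ferreira (550) before Greco (626).
Order: Farouk, Sato, Novak, Mendoza, Reyes, Ferreira, Greco.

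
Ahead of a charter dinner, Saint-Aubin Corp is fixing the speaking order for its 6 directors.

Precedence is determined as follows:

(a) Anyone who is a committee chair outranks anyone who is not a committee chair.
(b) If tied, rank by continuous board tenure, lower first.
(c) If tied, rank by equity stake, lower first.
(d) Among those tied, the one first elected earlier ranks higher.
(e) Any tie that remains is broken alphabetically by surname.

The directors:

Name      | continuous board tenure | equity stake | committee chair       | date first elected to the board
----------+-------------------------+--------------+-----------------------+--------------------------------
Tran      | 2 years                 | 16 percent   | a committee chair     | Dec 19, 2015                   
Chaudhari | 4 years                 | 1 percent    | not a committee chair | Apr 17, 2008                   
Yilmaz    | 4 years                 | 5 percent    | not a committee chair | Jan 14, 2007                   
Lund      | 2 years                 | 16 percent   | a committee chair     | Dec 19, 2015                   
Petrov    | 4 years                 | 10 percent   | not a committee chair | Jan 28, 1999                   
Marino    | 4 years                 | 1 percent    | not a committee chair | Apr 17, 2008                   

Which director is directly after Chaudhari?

Marino

By the first rule: Lund and Tran (both a committee chair); then Chaudhari, Marino, Yilmaz and Petrov (each not a committee chair).
Lund and Tran both have continuous board tenure 2 years, so the next rule applies.
Lund and Tran both have equity stake 16 percent, so the next rule applies.
Lund and Tran both have date first elected to the board Dec 19, 2015, so the next rule applies.
Among Lund and Tran, alphabetically by surname: Lund before Tran.
Chaudhari, Marino, Yilmaz and Petrov all have continuous board tenure 4 years, so the next rule applies.
Among Chaudhari, Marino, Yilmaz and Petrov, by equity stake (lower first): Chaudhari and Marino (1 percent) before Yilmaz (5 percent) before Petrov (10 percent).
Chaudhari and Marino both have date first elected to the board Apr 17, 2008, so the next rule applies.
Among Chaudhari and Marino, alphabetically by surname: Chaudhari before Marino.
Order: Lund, Tran, Chaudhari, Marino, Yilmaz, Petrov.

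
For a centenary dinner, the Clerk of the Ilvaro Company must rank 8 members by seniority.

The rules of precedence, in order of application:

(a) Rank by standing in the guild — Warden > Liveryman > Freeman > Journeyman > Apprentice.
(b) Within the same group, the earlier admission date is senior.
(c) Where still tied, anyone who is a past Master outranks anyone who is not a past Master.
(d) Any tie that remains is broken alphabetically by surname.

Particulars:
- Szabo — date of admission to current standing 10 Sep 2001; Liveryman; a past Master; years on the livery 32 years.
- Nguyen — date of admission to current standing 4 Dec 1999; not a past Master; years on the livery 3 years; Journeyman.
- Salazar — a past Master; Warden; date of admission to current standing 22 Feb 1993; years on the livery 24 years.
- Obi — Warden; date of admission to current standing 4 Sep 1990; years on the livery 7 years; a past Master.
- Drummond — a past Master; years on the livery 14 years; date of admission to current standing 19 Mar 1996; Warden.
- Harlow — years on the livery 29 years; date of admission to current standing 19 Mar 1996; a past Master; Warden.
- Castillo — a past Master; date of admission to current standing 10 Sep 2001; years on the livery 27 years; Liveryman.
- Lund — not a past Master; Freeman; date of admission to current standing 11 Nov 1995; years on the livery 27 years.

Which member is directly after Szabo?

Lund

By standing in the guild: Obi, Salazar, Drummond and Harlow (Warden); then Castillo and Szabo (Liveryman); then Lund (Freeman); then Nguyen (Journeyman).
Among Obi, Salazar, Drummond and Harlow, by date of admission to current standing (earlier first): Obi (4 Sep 1990) before Salazar (22 Feb 1993) before Drummond and Harlow (19 Mar 1996).
Drummond and Harlow are each a past Master, so the next rule applies.
Among Drummond and Harlow, alphabetically by surname: Drummond before Harlow.
Castillo and Szabo both have date of admission to current standing 10 Sep 2001, so the next rule applies.
Castillo and Szabo are each a past Master, so the next rule applies.
Among Castillo and Szabo, alphabetically by surname: Castillo before Szabo.
Order: Obi, Salazar, Drummond, Harlow, Castillo, Szabo, Lund, Nguyen.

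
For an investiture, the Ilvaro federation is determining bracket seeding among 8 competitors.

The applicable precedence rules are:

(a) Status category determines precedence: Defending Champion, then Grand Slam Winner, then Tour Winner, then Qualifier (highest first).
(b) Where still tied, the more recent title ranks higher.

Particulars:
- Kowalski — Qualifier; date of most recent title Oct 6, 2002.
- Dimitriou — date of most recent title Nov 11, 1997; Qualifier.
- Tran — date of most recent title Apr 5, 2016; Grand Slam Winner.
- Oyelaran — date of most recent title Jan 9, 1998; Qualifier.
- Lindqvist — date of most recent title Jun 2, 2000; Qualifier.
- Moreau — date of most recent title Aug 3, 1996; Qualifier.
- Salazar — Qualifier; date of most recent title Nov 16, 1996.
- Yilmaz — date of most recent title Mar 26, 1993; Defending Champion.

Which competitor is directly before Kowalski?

Tran

By status category: Yilmaz (Defending Champion); then Tran (Grand Slam Winner); then Kowalski, Lindqvist, Oyelaran, Dimitriou, Salazar and Moreau (Qualifier).
Among Kowalski, Lindqvist, Oyelaran, Dimitriou, Salazar and Moreau, by date of most recent title (later first): Kowalski (Oct 6, 2002) before Lindqvist (Jun 2, 2000) before Oyelaran (Jan 9, 1998) before Dimitriou (Nov 11, 1997) before Salazar (Nov 16, 1996) before Moreau (Aug 3, 1996).
Order: Yilmaz, Tran, Kowalski, Lindqvist, Oyelaran, Dimitriou, Salazar, Moreau.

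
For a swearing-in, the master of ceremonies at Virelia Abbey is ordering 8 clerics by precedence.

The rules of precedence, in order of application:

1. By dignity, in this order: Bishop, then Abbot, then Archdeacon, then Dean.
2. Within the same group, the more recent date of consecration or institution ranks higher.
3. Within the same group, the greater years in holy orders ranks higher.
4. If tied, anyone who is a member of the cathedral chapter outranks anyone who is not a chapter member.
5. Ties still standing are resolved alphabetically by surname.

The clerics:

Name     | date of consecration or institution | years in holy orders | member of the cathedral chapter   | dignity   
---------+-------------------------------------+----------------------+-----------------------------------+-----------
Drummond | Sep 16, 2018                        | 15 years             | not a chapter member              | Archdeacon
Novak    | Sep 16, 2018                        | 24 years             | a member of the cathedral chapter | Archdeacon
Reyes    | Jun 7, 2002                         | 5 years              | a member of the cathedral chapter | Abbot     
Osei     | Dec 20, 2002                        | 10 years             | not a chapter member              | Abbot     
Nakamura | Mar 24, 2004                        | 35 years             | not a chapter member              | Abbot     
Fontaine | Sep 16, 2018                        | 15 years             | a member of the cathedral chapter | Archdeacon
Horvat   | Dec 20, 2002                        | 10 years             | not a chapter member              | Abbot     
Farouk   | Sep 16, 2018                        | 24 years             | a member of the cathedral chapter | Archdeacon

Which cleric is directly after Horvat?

Osei

By dignity: Nakamura, Horvat, Osei and Reyes (Abbot); then Farouk, Novak, Fontaine and Drummond (Archdeacon).
Among Nakamura, Horvat, Osei and Reyes, by date of consecration or institution (later first): Nakamura (Mar 24, 2004) before Horvat and Osei (Dec 20, 2002) before Reyes (Jun 7, 2002).
Horvat and Osei both have years in holy orders 10 years, so the next rule applies.
Horvat and Osei are each not a chapter member, so the next rule applies.
Among Horvat and Osei, alphabetically by surname: Horvat before Osei.
Farouk, Novak, Fontaine and Drummond all have date of consecration or institution Sep 16, 2018, so the next rule applies.
Among Farouk, Novak, Fontaine and Drummond, by years in holy orders (higher first): Farouk and Novak (24 years) before Fontaine and Drummond (15 years).
Farouk and Novak are each a member of the cathedral chapter, so the next rule applies.
Among Farouk and Novak, alphabetically by surname: Farouk before Novak.
Among Fontaine and Drummond, a member of the cathedral chapter before not a chapter member: Fontaine (a member of the cathedral chapter) before Drummond (not a chapter member).
Order: Nakamura, Horvat, Osei, Reyes, Farouk, Novak, Fontaine, Drummond.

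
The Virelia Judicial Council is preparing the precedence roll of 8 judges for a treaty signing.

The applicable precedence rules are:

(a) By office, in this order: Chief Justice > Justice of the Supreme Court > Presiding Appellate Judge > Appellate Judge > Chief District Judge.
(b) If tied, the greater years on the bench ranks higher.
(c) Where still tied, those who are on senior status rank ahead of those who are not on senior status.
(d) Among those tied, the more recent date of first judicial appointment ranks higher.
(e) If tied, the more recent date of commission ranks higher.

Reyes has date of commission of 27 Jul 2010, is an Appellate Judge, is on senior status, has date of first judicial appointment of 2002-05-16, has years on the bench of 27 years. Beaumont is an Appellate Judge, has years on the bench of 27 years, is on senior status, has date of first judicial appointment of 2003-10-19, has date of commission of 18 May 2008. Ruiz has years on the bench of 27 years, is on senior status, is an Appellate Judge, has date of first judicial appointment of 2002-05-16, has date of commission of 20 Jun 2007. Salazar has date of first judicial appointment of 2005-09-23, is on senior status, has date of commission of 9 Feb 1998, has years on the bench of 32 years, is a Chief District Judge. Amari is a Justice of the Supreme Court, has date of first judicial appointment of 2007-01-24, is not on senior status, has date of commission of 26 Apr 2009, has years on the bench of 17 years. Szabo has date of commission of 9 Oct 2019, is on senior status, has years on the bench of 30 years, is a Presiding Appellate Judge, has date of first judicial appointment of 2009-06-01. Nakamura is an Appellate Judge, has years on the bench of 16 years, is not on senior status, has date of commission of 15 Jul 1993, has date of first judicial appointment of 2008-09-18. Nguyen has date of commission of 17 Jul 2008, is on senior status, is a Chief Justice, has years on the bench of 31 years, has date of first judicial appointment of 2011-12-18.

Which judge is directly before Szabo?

Amari

By office: Nguyen (Chief Justice); then Amari (Justice of the Supreme Court); then Szabo (Presiding Appellate Judge); then Beaumont, Reyes, Ruiz and Nakamura (Appellate Judge); then Salazar (Chief District Judge).
Among Beaumont, Reyes, Ruiz and Nakamura, by years on the bench (higher first): Beaumont, Reyes and Ruiz (27 years) before Nakamura (16 years).
Beaumont, Reyes and Ruiz are each on senior status, so the next rule applies.
Among Beaumont, Reyes and Ruiz, by date of first judicial appointment (later first): Beaumont (2003-10-19) before Reyes and Ruiz (2002-05-16).
Among Reyes and Ruiz, by date of commission (later first): Reyes (27 Jul 2010) before Ruiz (20 Jun 2007).
Order: Nguyen, Amari, Szabo, Beaumont, Reyes, Ruiz, Nakamura, Salazar.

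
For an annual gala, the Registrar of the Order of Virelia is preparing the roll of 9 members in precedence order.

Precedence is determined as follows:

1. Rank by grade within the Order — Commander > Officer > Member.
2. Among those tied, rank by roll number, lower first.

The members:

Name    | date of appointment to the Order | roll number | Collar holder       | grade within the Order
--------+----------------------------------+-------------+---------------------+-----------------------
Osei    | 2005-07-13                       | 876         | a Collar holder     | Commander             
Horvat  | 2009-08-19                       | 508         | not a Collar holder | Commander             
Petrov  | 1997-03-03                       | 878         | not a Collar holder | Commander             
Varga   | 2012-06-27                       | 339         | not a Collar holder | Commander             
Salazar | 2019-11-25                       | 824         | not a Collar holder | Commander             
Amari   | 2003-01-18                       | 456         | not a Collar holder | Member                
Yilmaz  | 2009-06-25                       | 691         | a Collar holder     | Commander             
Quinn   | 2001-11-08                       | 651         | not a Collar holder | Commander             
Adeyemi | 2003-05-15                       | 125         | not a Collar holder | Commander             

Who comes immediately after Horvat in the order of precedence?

Quinn

By grade within the Order: Adeyemi, Varga, Horvat, Quinn, Yilmaz, Salazar, Osei and Petrov (Commander); then Amari (Member).
Among Adeyemi, Varga, Horvat, Quinn, Yilmaz, Salazar, Osei and Petrov, by roll number (lower first): Adeyemi (125) before Varga (339) before Horvat (508) before Quinn (651) before Yilmaz (691) before Salazar (824) before Osei (876) before Petrov (878).
Order: Adeyemi, Varga, Horvat, Quinn, Yilmaz, Salazar, Osei, Petrov, Amari.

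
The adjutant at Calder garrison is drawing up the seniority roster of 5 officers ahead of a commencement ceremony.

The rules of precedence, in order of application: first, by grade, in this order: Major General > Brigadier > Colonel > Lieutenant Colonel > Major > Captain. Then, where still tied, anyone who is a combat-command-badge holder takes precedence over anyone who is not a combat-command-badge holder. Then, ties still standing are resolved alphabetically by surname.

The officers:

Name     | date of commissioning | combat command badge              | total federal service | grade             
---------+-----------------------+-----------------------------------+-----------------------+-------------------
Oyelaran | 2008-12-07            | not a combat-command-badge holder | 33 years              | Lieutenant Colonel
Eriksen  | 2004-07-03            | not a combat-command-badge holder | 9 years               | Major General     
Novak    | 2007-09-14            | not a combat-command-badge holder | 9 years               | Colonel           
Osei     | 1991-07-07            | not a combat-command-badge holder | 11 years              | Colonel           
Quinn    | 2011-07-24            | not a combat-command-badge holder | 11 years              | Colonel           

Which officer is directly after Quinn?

By grade: Eriksen (Major General); then Novak, Osei and Quinn (Colonel); then Oyelaran (Lieutenant Colonel).
Novak, Osei and Quinn are each not a combat-command-badge holder, so the next rule applies.
Among Novak, Osei and Quinn, alphabetically by surname: Novak before Osei before Quinn.
Order: Eriksen, Novak, Osei, Quinn, Oyelaran.

Oyelaran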